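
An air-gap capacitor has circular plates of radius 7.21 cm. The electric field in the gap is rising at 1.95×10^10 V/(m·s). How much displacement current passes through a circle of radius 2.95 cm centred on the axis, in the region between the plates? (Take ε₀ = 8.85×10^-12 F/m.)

I_d = ε₀ dΦ_E/dt = ε₀ πR² (dE/dt) = (8.85×10^-12)(0.01633)(1.95×10^10) = 2.818×10^-3 A through the full plate area.
Through an area πr² the displacement current is I_d·(πr²/πR²) = I_d (r/R)² = 4.72×10^-4 A.

4.72×10^-4 A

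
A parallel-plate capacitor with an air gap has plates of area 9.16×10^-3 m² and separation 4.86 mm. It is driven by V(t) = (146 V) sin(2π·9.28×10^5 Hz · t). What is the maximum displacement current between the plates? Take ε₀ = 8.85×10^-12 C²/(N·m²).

(dE/dt)_max = V₀ω/d = 1.752×10^11 V/(m·s); ω = 2πf = 5.831×10^6 rad/s.
I_d,max = ε₀ A (dE/dt)_max = (8.85×10^-12)(9.16×10^-3)(1.752×10^11) = 0.0142 A.

0.0142 A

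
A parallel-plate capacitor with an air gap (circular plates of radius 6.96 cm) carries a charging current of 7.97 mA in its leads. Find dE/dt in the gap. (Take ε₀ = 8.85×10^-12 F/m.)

Charge continuity gives I_d = I = 7.97×10^-3 A between the plates.
Inverting I_d = ε₀ A dE/dt gives dE/dt = 7.97×10^-3 / (8.85×10^-12 · 0.01522) = 5.92×10^10 V/(m·s).

5.92×10^10 V/(m·s)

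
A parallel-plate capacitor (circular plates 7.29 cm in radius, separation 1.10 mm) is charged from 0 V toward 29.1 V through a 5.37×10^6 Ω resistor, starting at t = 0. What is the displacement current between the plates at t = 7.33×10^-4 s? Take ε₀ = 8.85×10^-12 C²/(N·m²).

C = ε₀A/d = (8.85×10^-12)(0.01670)/(1.10×10^-3) = 1.344×10^-10 F and τ = RC = 7.217×10^-4 s. I_d in the gap equals the RC charging current.
I_d(t) = (V₀/R) e^(−t/τ) = 5.419×10^-6 · e^(−1.016) = 1.96×10^-6 A.

1.96×10^-6 A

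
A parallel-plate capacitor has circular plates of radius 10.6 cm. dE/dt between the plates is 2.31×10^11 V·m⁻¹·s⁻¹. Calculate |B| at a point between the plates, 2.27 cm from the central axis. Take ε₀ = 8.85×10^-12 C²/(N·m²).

2.92×10^-8 T

Total displacement current: I_d = ε₀(πR²)(dE/dt) = (8.85×10^-12)(0.03530)(2.31×10^11) = 0.07217 A.
An Ampèrian loop of radius r encloses a fraction (r/R)² of I_d. Then B·2πr = μ₀ I_d (r/R)², giving B = μ₀ I_d r/(2πR²) = 2.92×10^-8 T.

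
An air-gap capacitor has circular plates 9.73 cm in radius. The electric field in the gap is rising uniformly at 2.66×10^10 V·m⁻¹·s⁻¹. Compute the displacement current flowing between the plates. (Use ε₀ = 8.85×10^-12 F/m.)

7.00×10^-3 A

The displacement current is ε₀ times dΦ_E/dt = ε₀ A dE/dt = (8.85×10^-12)(0.02974)(2.66×10^10) = 7.00×10^-3 A.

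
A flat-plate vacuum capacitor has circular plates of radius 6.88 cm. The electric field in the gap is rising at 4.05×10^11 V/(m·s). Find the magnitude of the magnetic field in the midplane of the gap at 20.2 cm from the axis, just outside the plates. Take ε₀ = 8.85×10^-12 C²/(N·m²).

5.28×10^-8 T

Total displacement current: I_d = ε₀(πR²)(dE/dt) = (8.85×10^-12)(0.01487)(4.05×10^11) = 0.05330 A.
Outside the plates the loop encloses all of I_d, so B·2πr = μ₀ I_d and B = 5.28×10^-8 T.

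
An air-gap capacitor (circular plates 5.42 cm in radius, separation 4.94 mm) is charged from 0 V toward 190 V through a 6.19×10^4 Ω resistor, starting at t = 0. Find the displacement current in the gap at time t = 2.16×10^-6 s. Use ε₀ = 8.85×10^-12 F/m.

C = ε₀A/d = (8.85×10^-12)(9.229×10^-3)/(4.94×10^-3) = 1.653×10^-11 F, so τ = RC = 1.023×10^-6 s.
The conduction current is I(t) = (V₀/R) e^(−t/τ), and the displacement current between the plates equals it.
t/τ = 2.111; I_d = (190/6.19×10^4) · e^(−2.111) = (3.069×10^-3)(0.1211) = 3.72×10^-4 A.

3.72×10^-4 A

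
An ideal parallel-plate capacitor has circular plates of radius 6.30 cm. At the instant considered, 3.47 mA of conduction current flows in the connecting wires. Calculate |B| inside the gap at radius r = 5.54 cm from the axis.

9.69×10^-9 T

No conduction current crosses the gap, so I_d there equals the 3.47×10^-3 A in the leads.
∮B·dl = μ₀ I_d,enc with I_d,enc = I_d r²/R² = 2.683×10^-3 A; so B = μ₀ I_d,enc/(2πr) = 9.69×10^-9 T.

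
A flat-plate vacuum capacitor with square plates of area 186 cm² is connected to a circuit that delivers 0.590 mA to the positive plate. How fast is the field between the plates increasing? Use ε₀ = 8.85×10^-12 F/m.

Charge continuity gives I_d = I = 5.90×10^-4 A between the plates.
Then dE/dt = I_d/(ε₀A) = 3.58×10^9 V/(m·s).

3.58×10^9 V/(m·s)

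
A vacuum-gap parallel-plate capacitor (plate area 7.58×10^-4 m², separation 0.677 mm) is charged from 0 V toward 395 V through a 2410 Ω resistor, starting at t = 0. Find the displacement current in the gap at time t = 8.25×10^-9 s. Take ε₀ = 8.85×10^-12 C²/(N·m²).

C = ε₀A/d = (8.85×10^-12)(7.58×10^-4)/(6.77×10^-4) = 9.909×10^-12 F and τ = RC = 2.388×10^-8 s. I_d in the gap equals the RC charging current.
I_d(t) = (V₀/R) e^(−t/τ) = 0.1639 · e^(−0.3455) = 0.116 A.

0.116 A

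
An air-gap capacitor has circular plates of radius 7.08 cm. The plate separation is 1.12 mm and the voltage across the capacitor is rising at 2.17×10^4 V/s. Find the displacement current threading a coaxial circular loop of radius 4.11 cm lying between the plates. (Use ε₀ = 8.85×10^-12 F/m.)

9.10×10^-7 A

With E = V/d, dE/dt = 1.937×10^7 V/(m·s) and πR² = 0.01575 m², giving I_d = ε₀ πR² dE/dt = 2.700×10^-6 A.
The field is uniform, so I_d,enc = I_d (r/R)² = (2.700×10^-6)(4.11/7.08)² = 9.10×10^-7 A.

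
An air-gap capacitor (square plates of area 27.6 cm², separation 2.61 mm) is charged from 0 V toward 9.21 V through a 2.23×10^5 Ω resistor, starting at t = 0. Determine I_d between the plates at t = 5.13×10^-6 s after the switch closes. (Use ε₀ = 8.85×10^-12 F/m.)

3.54×10^-6 A

C = ε₀A/d = (8.85×10^-12)(2.76×10^-3)/(2.61×10^-3) = 9.359×10^-12 F and τ = RC = 2.087×10^-6 s. I_d in the gap equals the RC charging current.
I_d(t) = (V₀/R) e^(−t/τ) = 4.130×10^-5 · e^(−2.458) = 3.54×10^-6 A.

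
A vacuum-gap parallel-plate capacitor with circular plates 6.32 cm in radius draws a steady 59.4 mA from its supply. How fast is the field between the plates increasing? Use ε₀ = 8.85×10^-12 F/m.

The displacement current between the plates equals the conduction current, I_d = 59.4 mA.
Then dE/dt = I_d/(ε₀A) = 5.35×10^11 V/(m·s).

5.35×10^11 V/(m·s)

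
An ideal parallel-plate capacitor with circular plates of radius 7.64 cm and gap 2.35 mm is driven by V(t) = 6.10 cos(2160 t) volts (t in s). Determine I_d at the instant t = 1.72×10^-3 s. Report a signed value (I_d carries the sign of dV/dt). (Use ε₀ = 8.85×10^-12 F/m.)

dV/dt = (6.10)(2160)·−sin(3.7152) = 7150 V/s.
I_d = C dV/dt with C = ε₀A/d = (8.85×10^-12)(0.01834)/(2.35×10^-3) = 6.907×10^-11 F, so I_d = (6.907×10^-11)(7150) = 4.94×10^-7 A.

4.94×10^-7 A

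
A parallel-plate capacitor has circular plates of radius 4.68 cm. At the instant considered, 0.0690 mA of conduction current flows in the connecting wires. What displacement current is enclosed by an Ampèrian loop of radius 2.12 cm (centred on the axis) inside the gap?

1.42×10^-5 A

Between the plates the displacement current equals the wire current: I_d = 0.0690 mA = 6.90×10^-5 A.
The field is uniform, so I_d,enc = I_d (r/R)² = (6.90×10^-5)(2.12/4.68)² = 1.42×10^-5 A.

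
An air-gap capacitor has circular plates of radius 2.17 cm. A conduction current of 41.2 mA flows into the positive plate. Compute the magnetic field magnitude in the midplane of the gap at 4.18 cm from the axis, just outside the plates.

By continuity the displacement current in the gap matches the conduction current: I_d = 0.0412 A.
For r ≥ R the full I_d is enclosed: B = μ₀ I_d/(2πr) = (4π×10^-7)(0.0412)/(2π·0.0418) = 1.97×10^-7 T.

1.97×10^-7 T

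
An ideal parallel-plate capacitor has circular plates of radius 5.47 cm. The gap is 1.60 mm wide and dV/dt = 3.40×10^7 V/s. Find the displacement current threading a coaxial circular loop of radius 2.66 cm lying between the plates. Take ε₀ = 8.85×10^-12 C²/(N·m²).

4.18×10^-4 A

I_d = C dV/dt with C = ε₀πR²/d = 5.199×10^-11 F, so I_d = (5.199×10^-11)(3.40×10^7) = 1.768×10^-3 A.
Since J_d is uniform, the enclosed fraction is (r/R)² = 0.2365, giving I_d,enc = 4.18×10^-4 A.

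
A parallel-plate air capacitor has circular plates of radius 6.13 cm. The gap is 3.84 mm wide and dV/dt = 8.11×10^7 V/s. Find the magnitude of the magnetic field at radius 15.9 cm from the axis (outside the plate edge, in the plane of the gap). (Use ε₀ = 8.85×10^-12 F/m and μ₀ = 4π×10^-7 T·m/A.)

With E = V/d, dE/dt = 2.112×10^10 V/(m·s) and πR² = 0.01181 m², giving I_d = ε₀ πR² dE/dt = 2.207×10^-3 A.
With r > R the enclosed displacement current is the full I_d; B = μ₀ I_d / (2πr) = 2.78×10^-9 T.

2.78×10^-9 T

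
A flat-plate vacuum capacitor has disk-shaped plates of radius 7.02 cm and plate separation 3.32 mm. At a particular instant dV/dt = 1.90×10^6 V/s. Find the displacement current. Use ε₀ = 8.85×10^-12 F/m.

E = V/d so dE/dt = (dV/dt)/d = 5.723×10^8 V/(m·s), and I_d = ε₀ A dE/dt = (8.85×10^-12)(0.01548)(5.723×10^8) = 7.84×10^-5 A.

7.84×10^-5 A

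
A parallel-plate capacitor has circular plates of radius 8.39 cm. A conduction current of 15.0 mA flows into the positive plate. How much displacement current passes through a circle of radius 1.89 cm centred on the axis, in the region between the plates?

No conduction current crosses the gap, so I_d there equals the 0.0150 A in the leads.
Since J_d is uniform, the enclosed fraction is (r/R)² = 0.05075, giving I_d,enc = 7.61×10^-4 A.

7.61×10^-4 A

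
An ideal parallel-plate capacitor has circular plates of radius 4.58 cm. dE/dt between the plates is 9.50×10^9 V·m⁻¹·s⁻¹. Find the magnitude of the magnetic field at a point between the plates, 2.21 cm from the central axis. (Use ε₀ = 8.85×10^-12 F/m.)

Through the whole plate area (πR² = 6.590×10^-3 m²), I_d = ε₀ πR² dE/dt = 5.541×10^-4 A.
∮B·dl = μ₀ I_d,enc with I_d,enc = I_d r²/R² = 1.290×10^-4 A; so B = μ₀ I_d,enc/(2πr) = 1.17×10^-9 T.

1.17×10^-9 T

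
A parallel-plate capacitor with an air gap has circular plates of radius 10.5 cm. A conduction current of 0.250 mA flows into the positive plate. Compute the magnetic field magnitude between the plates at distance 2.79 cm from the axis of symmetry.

By continuity the displacement current in the gap matches the conduction current: I_d = 2.50×10^-4 A.
For r < R the Ampère–Maxwell law gives B(2πr) = μ₀ I_d (r²/R²), so B = μ₀ I_d r/(2πR²) = (4π×10^-7)(2.50×10^-4)(0.0279)/(2π·0.105²) = 1.27×10^-10 T.

1.27×10^-10 T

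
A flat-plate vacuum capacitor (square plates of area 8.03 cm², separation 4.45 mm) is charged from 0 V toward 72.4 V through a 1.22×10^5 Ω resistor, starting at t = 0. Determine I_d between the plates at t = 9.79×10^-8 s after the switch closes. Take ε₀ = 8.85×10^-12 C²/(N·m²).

3.59×10^-4 A

C = ε₀A/d = (8.85×10^-12)(8.03×10^-4)/(4.45×10^-3) = 1.597×10^-12 F and τ = RC = 1.948×10^-7 s. I_d in the gap equals the RC charging current.
I_d(t) = (V₀/R) e^(−t/τ) = 5.934×10^-4 · e^(−0.5026) = 3.59×10^-4 A.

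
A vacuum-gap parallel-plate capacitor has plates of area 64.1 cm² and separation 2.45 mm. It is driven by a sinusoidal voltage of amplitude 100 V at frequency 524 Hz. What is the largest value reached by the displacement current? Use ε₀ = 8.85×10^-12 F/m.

The displacement current equals the conduction current C dV/dt, which peaks at C V₀ ω.
With C = ε₀A/d = (8.85×10^-12)(6.41×10^-3)/(2.45×10^-3) = 2.315×10^-11 F and ω = 2πf = 3292 rad/s, I_d,max = (2.315×10^-11)(100)(3292) = 7.62×10^-6 A.

7.62×10^-6 A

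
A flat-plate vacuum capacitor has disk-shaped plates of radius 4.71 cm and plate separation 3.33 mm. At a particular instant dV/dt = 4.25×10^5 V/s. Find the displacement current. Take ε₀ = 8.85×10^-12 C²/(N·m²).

C = ε₀A/d = (8.85×10^-12)(6.969×10^-3)/(3.33×10^-3) = 1.852×10^-11 F.
I_d = C dV/dt = (1.852×10^-11)(4.25×10^5) = 7.87×10^-6 A.

7.87×10^-6 A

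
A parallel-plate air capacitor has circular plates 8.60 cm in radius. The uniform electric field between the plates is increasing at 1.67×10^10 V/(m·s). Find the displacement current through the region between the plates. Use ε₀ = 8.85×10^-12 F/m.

3.43×10^-3 A

I_d = ε₀ A (dE/dt) = (8.85×10^-12)(0.02324 m²)(1.67×10^10) = 3.43×10^-3 A.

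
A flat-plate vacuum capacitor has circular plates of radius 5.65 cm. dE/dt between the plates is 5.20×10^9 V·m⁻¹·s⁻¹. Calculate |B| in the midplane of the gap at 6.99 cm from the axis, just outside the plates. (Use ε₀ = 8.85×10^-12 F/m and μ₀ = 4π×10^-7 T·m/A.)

1.32×10^-9 T

Total displacement current: I_d = ε₀(πR²)(dE/dt) = (8.85×10^-12)(0.01003)(5.20×10^9) = 4.616×10^-4 A.
For r ≥ R the full I_d is enclosed: B = μ₀ I_d/(2πr) = (4π×10^-7)(4.616×10^-4)/(2π·0.0699) = 1.32×10^-9 T.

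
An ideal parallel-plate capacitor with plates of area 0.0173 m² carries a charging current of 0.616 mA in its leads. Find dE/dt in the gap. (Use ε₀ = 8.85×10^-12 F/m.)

4.02×10^9 V/(m·s)

By continuity, I_d in the gap equals the 0.616 mA flowing in the wire.
Then dE/dt = I_d/(ε₀A) = 4.02×10^9 V/(m·s).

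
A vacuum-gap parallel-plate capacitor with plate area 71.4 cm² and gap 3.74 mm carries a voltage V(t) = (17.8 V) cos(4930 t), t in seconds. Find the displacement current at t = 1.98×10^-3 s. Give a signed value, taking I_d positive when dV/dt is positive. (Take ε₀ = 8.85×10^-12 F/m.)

4.90×10^-7 A

dE/dt = (V₀ω/d)·−sin(ωt) with ωt = 9.7614 rad: (17.8)(4930)(0.3303)/(3.74×10^-3) = 7.750×10^6 V/(m·s).
I_d = ε₀ A dE/dt = (8.85×10^-12)(7.14×10^-3)(7.750×10^6) = 4.90×10^-7 A.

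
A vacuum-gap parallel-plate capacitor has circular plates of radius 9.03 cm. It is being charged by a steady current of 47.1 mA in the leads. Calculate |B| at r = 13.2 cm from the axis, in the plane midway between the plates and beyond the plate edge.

7.14×10^-8 T

No conduction current crosses the gap, so I_d there equals the 0.0471 A in the leads.
Outside the plates the loop encloses all of I_d, so B·2πr = μ₀ I_d and B = 7.14×10^-8 T.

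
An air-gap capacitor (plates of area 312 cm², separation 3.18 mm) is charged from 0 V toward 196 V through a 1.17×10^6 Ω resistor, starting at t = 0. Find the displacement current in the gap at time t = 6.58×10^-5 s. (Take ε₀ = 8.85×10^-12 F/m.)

8.77×10^-5 A

C = ε₀A/d = (8.85×10^-12)(0.0312)/(3.18×10^-3) = 8.683×10^-11 F and τ = RC = 1.016×10^-4 s. I_d in the gap equals the RC charging current.
I_d(t) = (V₀/R) e^(−t/τ) = 1.675×10^-4 · e^(−0.6476) = 8.77×10^-5 A.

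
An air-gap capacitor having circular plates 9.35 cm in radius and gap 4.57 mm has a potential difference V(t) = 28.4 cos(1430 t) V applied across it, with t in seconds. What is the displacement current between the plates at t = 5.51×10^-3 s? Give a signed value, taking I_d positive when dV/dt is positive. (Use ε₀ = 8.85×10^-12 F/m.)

-2.16×10^-6 A

dV/dt = (28.4)(1430)·−sin(7.8793) = -4.060×10^4 V/s.
I_d = C dV/dt with C = ε₀A/d = (8.85×10^-12)(0.02746)/(4.57×10^-3) = 5.318×10^-11 F, so I_d = (5.318×10^-11)(-4.060×10^4) = -2.16×10^-6 A.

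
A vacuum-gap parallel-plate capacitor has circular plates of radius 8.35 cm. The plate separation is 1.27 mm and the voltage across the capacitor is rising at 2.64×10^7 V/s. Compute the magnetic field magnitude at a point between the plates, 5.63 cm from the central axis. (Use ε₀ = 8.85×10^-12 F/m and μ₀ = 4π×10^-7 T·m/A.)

dE/dt = (dV/dt)/d = 2.079×10^10 V/(m·s); I_d = ε₀(πR²)(dE/dt) = (8.85×10^-12)(0.02190)(2.079×10^10) = 4.029×10^-3 A.
An Ampèrian loop of radius r encloses a fraction (r/R)² of I_d. Then B·2πr = μ₀ I_d (r/R)², giving B = μ₀ I_d r/(2πR²) = 6.51×10^-9 T.

6.51×10^-9 T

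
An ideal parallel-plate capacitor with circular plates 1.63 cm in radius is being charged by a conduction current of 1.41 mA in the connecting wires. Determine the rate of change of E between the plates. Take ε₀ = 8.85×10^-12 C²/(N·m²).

1.91×10^11 V/(m·s)

By continuity, I_d in the gap equals the 1.41 mA flowing in the wire.
Inverting I_d = ε₀ A dE/dt gives dE/dt = 1.41×10^-3 / (8.85×10^-12 · 8.347×10^-4) = 1.91×10^11 V/(m·s).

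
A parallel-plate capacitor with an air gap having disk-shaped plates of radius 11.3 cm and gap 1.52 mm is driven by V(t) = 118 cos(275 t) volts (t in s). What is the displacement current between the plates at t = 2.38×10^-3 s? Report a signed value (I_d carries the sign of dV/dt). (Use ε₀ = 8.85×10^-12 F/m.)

dE/dt = (V₀ω/d)·−sin(ωt) with ωt = 0.6545 rad: (118)(275)(-0.6088)/(1.52×10^-3) = -1.300×10^7 V/(m·s).
I_d = ε₀ A dE/dt = (8.85×10^-12)(0.04011)(-1.300×10^7) = -4.61×10^-6 A.

-4.61×10^-6 A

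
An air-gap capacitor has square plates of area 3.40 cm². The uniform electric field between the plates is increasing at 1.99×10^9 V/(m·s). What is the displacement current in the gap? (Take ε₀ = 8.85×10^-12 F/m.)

5.99×10^-6 A

With a uniform field, Φ_E = EA, so I_d = ε₀ A dE/dt = 5.99×10^-6 A.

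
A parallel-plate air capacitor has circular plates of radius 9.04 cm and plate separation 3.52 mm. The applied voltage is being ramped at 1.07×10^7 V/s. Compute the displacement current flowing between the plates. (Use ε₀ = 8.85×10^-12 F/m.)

C = ε₀A/d = (8.85×10^-12)(0.02567)/(3.52×10^-3) = 6.454×10^-11 F.
I_d = C dV/dt = (6.454×10^-11)(1.07×10^7) = 6.91×10^-4 A.

6.91×10^-4 A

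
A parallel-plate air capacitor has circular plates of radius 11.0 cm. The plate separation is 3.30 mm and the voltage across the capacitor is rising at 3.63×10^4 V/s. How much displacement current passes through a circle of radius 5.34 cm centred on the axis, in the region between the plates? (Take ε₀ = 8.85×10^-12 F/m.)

With E = V/d, dE/dt = 1.100×10^7 V/(m·s) and πR² = 0.03801 m², giving I_d = ε₀ πR² dE/dt = 3.700×10^-6 A.
Through an area πr² the displacement current is I_d·(πr²/πR²) = I_d (r/R)² = 8.72×10^-7 A.

8.72×10^-7 A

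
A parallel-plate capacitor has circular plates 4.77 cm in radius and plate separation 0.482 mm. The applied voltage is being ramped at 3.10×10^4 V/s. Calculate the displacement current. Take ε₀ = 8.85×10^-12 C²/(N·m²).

The displacement current equals the charging current C dV/dt. With C = ε₀A/d = (8.85×10^-12)(7.148×10^-3)/(4.82×10^-4) = 1.312×10^-10 F, I_d = (1.312×10^-10)(3.10×10^4) = 4.07×10^-6 A.

4.07×10^-6 A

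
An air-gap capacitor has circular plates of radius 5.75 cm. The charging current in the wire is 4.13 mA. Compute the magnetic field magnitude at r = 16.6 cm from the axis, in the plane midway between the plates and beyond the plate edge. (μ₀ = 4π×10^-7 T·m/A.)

4.98×10^-9 T

No conduction current crosses the gap, so I_d there equals the 4.13×10^-3 A in the leads.
For r ≥ R the full I_d is enclosed: B = μ₀ I_d/(2πr) = (4π×10^-7)(4.13×10^-3)/(2π·0.166) = 4.98×10^-9 T.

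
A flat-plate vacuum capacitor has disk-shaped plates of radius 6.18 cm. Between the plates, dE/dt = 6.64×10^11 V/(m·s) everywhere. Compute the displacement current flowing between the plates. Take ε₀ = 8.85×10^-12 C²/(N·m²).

With a uniform field, Φ_E = EA, so I_d = ε₀ A dE/dt = 0.0705 A.

0.0705 A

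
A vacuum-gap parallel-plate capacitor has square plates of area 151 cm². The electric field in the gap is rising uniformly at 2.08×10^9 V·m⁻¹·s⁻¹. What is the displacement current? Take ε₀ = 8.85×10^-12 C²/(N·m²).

I_d = ε₀ A (dE/dt) = (8.85×10^-12)(0.0151 m²)(2.08×10^9) = 2.78×10^-4 A.

2.78×10^-4 A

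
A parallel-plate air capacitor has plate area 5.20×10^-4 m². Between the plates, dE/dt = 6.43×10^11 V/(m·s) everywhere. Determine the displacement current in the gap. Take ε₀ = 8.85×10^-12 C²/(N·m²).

2.96×10^-3 A

With a uniform field, Φ_E = EA, so I_d = ε₀ A dE/dt = 2.96×10^-3 A.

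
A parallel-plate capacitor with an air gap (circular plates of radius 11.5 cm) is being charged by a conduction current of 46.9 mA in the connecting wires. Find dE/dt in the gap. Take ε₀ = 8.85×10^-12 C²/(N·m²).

By continuity, I_d in the gap equals the 46.9 mA flowing in the wire.
Since I_d = ε₀ A dE/dt, dE/dt = I_d/(ε₀A) = (0.0469)/((8.85×10^-12)(0.04155)) = 1.28×10^11 V/(m·s).

1.28×10^11 V/(m·s)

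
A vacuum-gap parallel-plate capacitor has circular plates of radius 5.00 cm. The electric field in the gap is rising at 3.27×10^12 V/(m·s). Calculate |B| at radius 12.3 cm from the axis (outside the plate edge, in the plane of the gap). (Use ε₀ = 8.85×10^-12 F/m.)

3.70×10^-7 T

I_d = ε₀ dΦ_E/dt = ε₀ πR² (dE/dt) = (8.85×10^-12)(7.854×10^-3)(3.27×10^12) = 0.2273 A through the full plate area.
Outside the plates the loop encloses all of I_d, so B·2πr = μ₀ I_d and B = 3.70×10^-7 T.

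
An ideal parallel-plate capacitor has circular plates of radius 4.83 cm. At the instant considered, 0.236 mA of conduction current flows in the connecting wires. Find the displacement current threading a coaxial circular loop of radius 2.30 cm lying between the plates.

Between the plates the displacement current equals the wire current: I_d = 0.236 mA = 2.36×10^-4 A.
The field is uniform, so I_d,enc = I_d (r/R)² = (2.36×10^-4)(2.30/4.83)² = 5.35×10^-5 A.

5.35×10^-5 A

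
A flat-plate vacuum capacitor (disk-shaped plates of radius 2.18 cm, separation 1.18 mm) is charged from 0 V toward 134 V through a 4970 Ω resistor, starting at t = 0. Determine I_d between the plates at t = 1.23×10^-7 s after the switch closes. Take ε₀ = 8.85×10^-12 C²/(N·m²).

2.96×10^-3 A

C = ε₀A/d = (8.85×10^-12)(1.493×10^-3)/(1.18×10^-3) = 1.120×10^-11 F, so τ = RC = 5.566×10^-8 s.
The conduction current is I(t) = (V₀/R) e^(−t/τ), and the displacement current between the plates equals it.
t/τ = 2.210; I_d = (134/4970) · e^(−2.210) = (0.02696)(0.1097) = 2.96×10^-3 A.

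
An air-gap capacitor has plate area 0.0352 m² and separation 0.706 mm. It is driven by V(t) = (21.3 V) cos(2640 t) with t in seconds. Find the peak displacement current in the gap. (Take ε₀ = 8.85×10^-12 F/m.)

(dE/dt)_max = V₀ω/d = 7.965×10^7 V/(m·s); ω = 2640 rad/s.
I_d,max = ε₀ A (dE/dt)_max = (8.85×10^-12)(0.0352)(7.965×10^7) = 2.48×10^-5 A.

2.48×10^-5 A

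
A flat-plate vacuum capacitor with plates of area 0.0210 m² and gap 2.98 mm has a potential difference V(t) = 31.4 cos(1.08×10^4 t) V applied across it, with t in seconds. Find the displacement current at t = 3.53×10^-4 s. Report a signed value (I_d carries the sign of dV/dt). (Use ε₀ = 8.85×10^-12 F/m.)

1.31×10^-5 A

C = ε₀A/d = (8.85×10^-12)(0.0210)/(2.98×10^-3) = 6.237×10^-11 F. dV/dt = V₀ω·−sin(ωt); at ωt = 3.8124 rad this factor is 0.6216.
I_d = C dV/dt = (6.237×10^-11)(31.4)(1.08×10^4)(0.6216) = 1.31×10^-5 A.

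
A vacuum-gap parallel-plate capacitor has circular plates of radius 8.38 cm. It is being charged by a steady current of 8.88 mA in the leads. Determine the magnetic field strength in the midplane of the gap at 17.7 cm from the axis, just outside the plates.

1.00×10^-8 T

By continuity the displacement current in the gap matches the conduction current: I_d = 8.88×10^-3 A.
With r > R the enclosed displacement current is the full I_d; B = μ₀ I_d / (2πr) = 1.00×10^-8 T.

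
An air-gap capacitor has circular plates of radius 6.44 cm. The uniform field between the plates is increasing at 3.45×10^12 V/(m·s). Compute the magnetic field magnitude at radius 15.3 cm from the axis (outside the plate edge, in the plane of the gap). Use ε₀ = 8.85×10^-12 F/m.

Through the whole plate area (πR² = 0.01303 m²), I_d = ε₀ πR² dE/dt = 0.3978 A.
For r ≥ R the full I_d is enclosed: B = μ₀ I_d/(2πr) = (4π×10^-7)(0.3978)/(2π·0.153) = 5.20×10^-7 T.

5.20×10^-7 T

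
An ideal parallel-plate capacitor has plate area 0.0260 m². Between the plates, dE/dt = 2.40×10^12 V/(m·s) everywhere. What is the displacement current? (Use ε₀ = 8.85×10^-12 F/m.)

0.552 A

With a uniform field, Φ_E = EA, so I_d = ε₀ A dE/dt = 0.552 A.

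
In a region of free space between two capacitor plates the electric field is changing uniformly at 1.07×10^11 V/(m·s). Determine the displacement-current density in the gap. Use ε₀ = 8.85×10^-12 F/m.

0.947 A/m²

J_d = ε₀ ∂E/∂t, so J_d = 0.947 A/m².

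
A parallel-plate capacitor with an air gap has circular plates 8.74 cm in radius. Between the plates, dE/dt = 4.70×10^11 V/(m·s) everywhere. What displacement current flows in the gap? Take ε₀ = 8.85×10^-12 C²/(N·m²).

0.0998 A

The displacement current is ε₀ times dΦ_E/dt = ε₀ A dE/dt = (8.85×10^-12)(0.02400)(4.70×10^11) = 0.0998 A.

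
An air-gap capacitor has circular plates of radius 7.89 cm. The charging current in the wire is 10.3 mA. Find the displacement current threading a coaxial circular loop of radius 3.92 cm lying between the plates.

By continuity the displacement current in the gap matches the conduction current: I_d = 0.0103 A.
Since J_d is uniform, the enclosed fraction is (r/R)² = 0.2468, giving I_d,enc = 2.54×10^-3 A.

2.54×10^-3 A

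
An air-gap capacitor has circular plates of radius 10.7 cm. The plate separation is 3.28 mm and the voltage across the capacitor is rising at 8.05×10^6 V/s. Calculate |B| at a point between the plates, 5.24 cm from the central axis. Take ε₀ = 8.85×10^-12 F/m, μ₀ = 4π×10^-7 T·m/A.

7.15×10^-10 T

I_d = C dV/dt with C = ε₀πR²/d = 9.705×10^-11 F, so I_d = (9.705×10^-11)(8.05×10^6) = 7.813×10^-4 A.
For r < R the Ampère–Maxwell law gives B(2πr) = μ₀ I_d (r²/R²), so B = μ₀ I_d r/(2πR²) = (4π×10^-7)(7.813×10^-4)(0.0524)/(2π·0.107²) = 7.15×10^-10 T.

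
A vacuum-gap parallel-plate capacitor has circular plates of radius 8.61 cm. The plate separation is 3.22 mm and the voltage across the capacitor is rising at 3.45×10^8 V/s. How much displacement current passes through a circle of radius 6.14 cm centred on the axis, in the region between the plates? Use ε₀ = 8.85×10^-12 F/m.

0.0112 A

With E = V/d, dE/dt = 1.071×10^11 V/(m·s) and πR² = 0.02329 m², giving I_d = ε₀ πR² dE/dt = 0.02208 A.
Through an area πr² the displacement current is I_d·(πr²/πR²) = I_d (r/R)² = 0.0112 A.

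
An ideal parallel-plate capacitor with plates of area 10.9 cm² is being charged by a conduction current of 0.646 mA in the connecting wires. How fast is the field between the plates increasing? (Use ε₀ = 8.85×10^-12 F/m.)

6.70×10^10 V/(m·s)

The displacement current between the plates equals the conduction current, I_d = 0.646 mA.
Then dE/dt = I_d/(ε₀A) = 6.70×10^10 V/(m·s).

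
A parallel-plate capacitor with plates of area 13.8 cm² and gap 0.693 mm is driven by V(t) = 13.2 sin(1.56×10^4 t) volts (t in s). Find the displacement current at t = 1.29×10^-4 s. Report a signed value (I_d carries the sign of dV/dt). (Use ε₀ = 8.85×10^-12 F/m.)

-1.55×10^-6 A

dV/dt = (13.2)(1.56×10^4)·cos(2.0124) = -8.801×10^4 V/s.
I_d = C dV/dt with C = ε₀A/d = (8.85×10^-12)(1.38×10^-3)/(6.93×10^-4) = 1.762×10^-11 F, so I_d = (1.762×10^-11)(-8.801×10^4) = -1.55×10^-6 A.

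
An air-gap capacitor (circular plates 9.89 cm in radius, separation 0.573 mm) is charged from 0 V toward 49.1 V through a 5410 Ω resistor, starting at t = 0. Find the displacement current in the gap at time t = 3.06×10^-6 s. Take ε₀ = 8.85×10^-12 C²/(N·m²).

2.76×10^-3 A

C = ε₀A/d = (8.85×10^-12)(0.03073)/(5.73×10^-4) = 4.746×10^-10 F and τ = RC = 2.568×10^-6 s. I_d in the gap equals the RC charging current.
I_d(t) = (V₀/R) e^(−t/τ) = 9.076×10^-3 · e^(−1.192) = 2.76×10^-3 A.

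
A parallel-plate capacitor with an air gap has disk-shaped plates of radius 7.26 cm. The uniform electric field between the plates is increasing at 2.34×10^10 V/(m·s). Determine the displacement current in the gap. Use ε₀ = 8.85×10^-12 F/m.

The displacement current is ε₀ times dΦ_E/dt = ε₀ A dE/dt = (8.85×10^-12)(0.01656)(2.34×10^10) = 3.43×10^-3 A.

3.43×10^-3 A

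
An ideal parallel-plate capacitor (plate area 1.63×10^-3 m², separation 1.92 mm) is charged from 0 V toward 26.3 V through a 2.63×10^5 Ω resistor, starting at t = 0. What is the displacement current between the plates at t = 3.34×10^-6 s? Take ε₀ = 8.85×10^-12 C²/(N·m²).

1.84×10^-5 A

C = ε₀A/d = (8.85×10^-12)(1.63×10^-3)/(1.92×10^-3) = 7.513×10^-12 F, so τ = RC = 1.976×10^-6 s.
The conduction current is I(t) = (V₀/R) e^(−t/τ), and the displacement current between the plates equals it.
t/τ = 1.690; I_d = (26.3/2.63×10^5) · e^(−1.690) = (1.000×10^-4)(0.1845) = 1.84×10^-5 A.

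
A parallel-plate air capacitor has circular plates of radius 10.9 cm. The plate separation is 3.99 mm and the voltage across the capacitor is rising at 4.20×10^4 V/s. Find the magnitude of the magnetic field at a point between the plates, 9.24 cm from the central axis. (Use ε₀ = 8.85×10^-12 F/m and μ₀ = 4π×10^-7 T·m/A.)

5.41×10^-12 T

I_d = C dV/dt with C = ε₀πR²/d = 8.280×10^-11 F, so I_d = (8.280×10^-11)(4.20×10^4) = 3.478×10^-6 A.
∮B·dl = μ₀ I_d,enc with I_d,enc = I_d r²/R² = 2.499×10^-6 A; so B = μ₀ I_d,enc/(2πr) = 5.41×10^-12 T.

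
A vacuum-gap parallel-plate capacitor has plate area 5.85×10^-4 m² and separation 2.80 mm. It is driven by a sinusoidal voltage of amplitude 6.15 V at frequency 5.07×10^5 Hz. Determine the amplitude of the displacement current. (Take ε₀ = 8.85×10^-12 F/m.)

3.62×10^-5 A

The displacement current equals the conduction current C dV/dt, which peaks at C V₀ ω.
With C = ε₀A/d = (8.85×10^-12)(5.85×10^-4)/(2.80×10^-3) = 1.849×10^-12 F and ω = 2πf = 3.186×10^6 rad/s, I_d,max = (1.849×10^-12)(6.15)(3.186×10^6) = 3.62×10^-5 A.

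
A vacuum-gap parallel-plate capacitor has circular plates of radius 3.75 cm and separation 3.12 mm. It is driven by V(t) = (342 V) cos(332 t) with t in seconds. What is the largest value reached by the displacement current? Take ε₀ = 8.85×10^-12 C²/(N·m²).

1.42×10^-6 A

The displacement current equals the conduction current C dV/dt, which peaks at C V₀ ω.
With C = ε₀A/d = (8.85×10^-12)(4.418×10^-3)/(3.12×10^-3) = 1.253×10^-11 F and ω = 332 rad/s, I_d,max = (1.253×10^-11)(342)(332) = 1.42×10^-6 A.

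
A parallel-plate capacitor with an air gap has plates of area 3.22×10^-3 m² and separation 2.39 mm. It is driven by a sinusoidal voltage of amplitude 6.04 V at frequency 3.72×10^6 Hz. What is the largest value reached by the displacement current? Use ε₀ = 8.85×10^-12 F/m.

C = ε₀A/d = (8.85×10^-12)(3.22×10^-3)/(2.39×10^-3) = 1.192×10^-11 F; ω = 2πf = 2.337×10^7 rad/s.
I_d = C dV/dt, so |I_d|_max = C V₀ ω = (1.192×10^-11)(6.04)(2.337×10^7) = 1.68×10^-3 A.

1.68×10^-3 A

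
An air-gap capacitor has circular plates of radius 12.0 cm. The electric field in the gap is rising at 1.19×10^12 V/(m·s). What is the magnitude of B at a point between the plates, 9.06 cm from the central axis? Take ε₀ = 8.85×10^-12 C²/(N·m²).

Total displacement current: I_d = ε₀(πR²)(dE/dt) = (8.85×10^-12)(0.04524)(1.19×10^12) = 0.4764 A.
∮B·dl = μ₀ I_d,enc with I_d,enc = I_d r²/R² = 0.2716 A; so B = μ₀ I_d,enc/(2πr) = 6.00×10^-7 T.

6.00×10^-7 T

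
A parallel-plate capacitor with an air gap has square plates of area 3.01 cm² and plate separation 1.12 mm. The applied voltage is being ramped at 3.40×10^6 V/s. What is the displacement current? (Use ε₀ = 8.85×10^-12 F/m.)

The field between the plates is E = V/d, so dE/dt = (3.40×10^6)/(1.12×10^-3 m) = 3.036×10^9 V/(m·s).
I_d = ε₀ A (dE/dt) = (8.85×10^-12)(3.01×10^-4)(3.036×10^9) = 8.09×10^-6 A.

8.09×10^-6 A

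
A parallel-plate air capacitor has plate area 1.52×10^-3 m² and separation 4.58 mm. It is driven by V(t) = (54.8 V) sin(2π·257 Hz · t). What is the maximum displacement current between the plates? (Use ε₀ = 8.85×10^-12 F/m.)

2.60×10^-7 A

(dE/dt)_max = V₀ω/d = 1.932×10^7 V/(m·s); ω = 2πf = 1615 rad/s.
I_d,max = ε₀ A (dE/dt)_max = (8.85×10^-12)(1.52×10^-3)(1.932×10^7) = 2.60×10^-7 A.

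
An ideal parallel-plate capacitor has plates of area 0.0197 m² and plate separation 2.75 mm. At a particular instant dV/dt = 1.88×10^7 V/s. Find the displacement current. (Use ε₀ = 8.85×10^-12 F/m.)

The displacement current equals the charging current C dV/dt. With C = ε₀A/d = (8.85×10^-12)(0.0197)/(2.75×10^-3) = 6.340×10^-11 F, I_d = (6.340×10^-11)(1.88×10^7) = 1.19×10^-3 A.

1.19×10^-3 A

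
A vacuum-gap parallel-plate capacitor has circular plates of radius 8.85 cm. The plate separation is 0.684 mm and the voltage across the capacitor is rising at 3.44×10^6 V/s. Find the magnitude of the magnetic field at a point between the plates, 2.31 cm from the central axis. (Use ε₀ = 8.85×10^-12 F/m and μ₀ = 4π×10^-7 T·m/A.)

6.46×10^-10 T

dE/dt = (dV/dt)/d = 5.029×10^9 V/(m·s); I_d = ε₀(πR²)(dE/dt) = (8.85×10^-12)(0.02461)(5.029×10^9) = 1.095×10^-3 A.
An Ampèrian loop of radius r encloses a fraction (r/R)² of I_d. Then B·2πr = μ₀ I_d (r/R)², giving B = μ₀ I_d r/(2πR²) = 6.46×10^-10 T.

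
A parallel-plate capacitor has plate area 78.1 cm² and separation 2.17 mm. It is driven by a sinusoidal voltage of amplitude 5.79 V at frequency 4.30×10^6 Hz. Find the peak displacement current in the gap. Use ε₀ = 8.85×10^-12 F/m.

The displacement current equals the conduction current C dV/dt, which peaks at C V₀ ω.
With C = ε₀A/d = (8.85×10^-12)(7.81×10^-3)/(2.17×10^-3) = 3.185×10^-11 F and ω = 2πf = 2.702×10^7 rad/s, I_d,max = (3.185×10^-11)(5.79)(2.702×10^7) = 4.98×10^-3 A.

4.98×10^-3 A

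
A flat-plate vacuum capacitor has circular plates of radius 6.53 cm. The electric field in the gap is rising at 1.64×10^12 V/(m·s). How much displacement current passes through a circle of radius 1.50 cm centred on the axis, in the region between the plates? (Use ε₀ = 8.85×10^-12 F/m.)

Total displacement current: I_d = ε₀(πR²)(dE/dt) = (8.85×10^-12)(0.01340)(1.64×10^12) = 0.1945 A.
The field is uniform, so I_d,enc = I_d (r/R)² = (0.1945)(1.50/6.53)² = 0.0103 A.

0.0103 A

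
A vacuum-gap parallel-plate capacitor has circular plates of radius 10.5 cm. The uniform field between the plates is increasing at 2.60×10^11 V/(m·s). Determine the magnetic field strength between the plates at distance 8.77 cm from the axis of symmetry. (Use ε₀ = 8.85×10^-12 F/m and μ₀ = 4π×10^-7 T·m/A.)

1.27×10^-7 T

Total displacement current: I_d = ε₀(πR²)(dE/dt) = (8.85×10^-12)(0.03464)(2.60×10^11) = 0.07971 A.
An Ampèrian loop of radius r encloses a fraction (r/R)² of I_d. Then B·2πr = μ₀ I_d (r/R)², giving B = μ₀ I_d r/(2πR²) = 1.27×10^-7 T.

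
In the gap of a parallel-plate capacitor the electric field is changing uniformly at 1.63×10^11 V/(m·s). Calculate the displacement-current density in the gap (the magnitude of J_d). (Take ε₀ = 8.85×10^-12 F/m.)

The displacement-current density is ε₀ ∂E/∂t = (8.85×10^-12)(1.63×10^11) = 1.44 A/m².

1.44 A/m²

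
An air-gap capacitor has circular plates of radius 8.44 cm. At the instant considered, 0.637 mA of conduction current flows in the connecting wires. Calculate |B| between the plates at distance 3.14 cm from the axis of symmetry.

By continuity the displacement current in the gap matches the conduction current: I_d = 6.37×10^-4 A.
∮B·dl = μ₀ I_d,enc with I_d,enc = I_d r²/R² = 8.817×10^-5 A; so B = μ₀ I_d,enc/(2πr) = 5.62×10^-10 T.

5.62×10^-10 T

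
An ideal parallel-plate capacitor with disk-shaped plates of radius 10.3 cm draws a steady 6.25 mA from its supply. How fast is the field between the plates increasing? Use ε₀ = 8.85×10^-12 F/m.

By continuity, I_d in the gap equals the 6.25 mA flowing in the wire.
Then dE/dt = I_d/(ε₀A) = 2.12×10^10 V/(m·s).

2.12×10^10 V/(m·s)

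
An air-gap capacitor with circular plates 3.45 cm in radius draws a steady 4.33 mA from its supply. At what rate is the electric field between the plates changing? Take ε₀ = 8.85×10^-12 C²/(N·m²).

1.31×10^11 V/(m·s)

Charge continuity gives I_d = I = 4.33×10^-3 A between the plates.
Then dE/dt = I_d/(ε₀A) = 1.31×10^11 V/(m·s).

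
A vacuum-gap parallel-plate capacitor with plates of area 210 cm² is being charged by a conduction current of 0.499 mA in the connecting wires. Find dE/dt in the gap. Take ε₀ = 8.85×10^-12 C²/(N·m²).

Charge continuity gives I_d = I = 4.99×10^-4 A between the plates.
Since I_d = ε₀ A dE/dt, dE/dt = I_d/(ε₀A) = (4.99×10^-4)/((8.85×10^-12)(0.0210)) = 2.68×10^9 V/(m·s).

2.68×10^9 V/(m·s)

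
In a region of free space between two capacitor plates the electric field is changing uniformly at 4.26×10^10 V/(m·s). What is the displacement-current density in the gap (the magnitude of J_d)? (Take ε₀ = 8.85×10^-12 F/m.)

0.377 A/m²

J_d = ε₀ ∂E/∂t, so J_d = 0.377 A/m².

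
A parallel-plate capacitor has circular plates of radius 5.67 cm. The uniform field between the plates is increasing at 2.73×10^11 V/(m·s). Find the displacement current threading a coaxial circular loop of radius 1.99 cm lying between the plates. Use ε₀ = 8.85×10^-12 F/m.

I_d = ε₀ dΦ_E/dt = ε₀ πR² (dE/dt) = (8.85×10^-12)(0.01010)(2.73×10^11) = 0.02440 A through the full plate area.
Since J_d is uniform, the enclosed fraction is (r/R)² = 0.1232, giving I_d,enc = 3.01×10^-3 A.

3.01×10^-3 A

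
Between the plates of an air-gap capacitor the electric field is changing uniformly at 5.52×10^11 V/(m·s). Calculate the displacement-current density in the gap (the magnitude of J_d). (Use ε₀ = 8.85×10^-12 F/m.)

J_d = ε₀ ∂E/∂t, so J_d = 4.89 A/m².

4.89 A/m²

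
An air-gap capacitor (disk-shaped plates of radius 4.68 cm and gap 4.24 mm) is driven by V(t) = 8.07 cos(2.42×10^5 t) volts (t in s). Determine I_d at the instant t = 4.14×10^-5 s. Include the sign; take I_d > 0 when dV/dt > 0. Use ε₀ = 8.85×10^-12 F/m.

C = ε₀A/d = (8.85×10^-12)(6.881×10^-3)/(4.24×10^-3) = 1.436×10^-11 F. dV/dt = V₀ω·−sin(ωt); at ωt = 10.0188 rad this factor is 0.5597.
I_d = C dV/dt = (1.436×10^-11)(8.07)(2.42×10^5)(0.5597) = 1.57×10^-5 A.

1.57×10^-5 A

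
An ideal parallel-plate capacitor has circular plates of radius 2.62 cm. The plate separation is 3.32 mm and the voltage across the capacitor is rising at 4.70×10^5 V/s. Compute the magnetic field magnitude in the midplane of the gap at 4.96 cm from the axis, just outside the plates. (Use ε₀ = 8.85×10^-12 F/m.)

With E = V/d, dE/dt = 1.416×10^8 V/(m·s) and πR² = 2.157×10^-3 m², giving I_d = ε₀ πR² dE/dt = 2.703×10^-6 A.
With r > R the enclosed displacement current is the full I_d; B = μ₀ I_d / (2πr) = 1.09×10^-11 T.

1.09×10^-11 T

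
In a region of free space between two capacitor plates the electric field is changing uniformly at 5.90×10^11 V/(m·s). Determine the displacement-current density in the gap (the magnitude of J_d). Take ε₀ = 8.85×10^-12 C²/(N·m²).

The displacement-current density is ε₀ ∂E/∂t = (8.85×10^-12)(5.90×10^11) = 5.22 A/m².

5.22 A/m²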